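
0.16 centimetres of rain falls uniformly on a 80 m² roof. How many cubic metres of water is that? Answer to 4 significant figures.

0.1280 cubic metres

Depth: 0.16 cm × 10 = 1.6 mm.
1 mm over 1 m² is 1 L, so volume = 1.6 × 80 = 128 L = 0.1280 m³.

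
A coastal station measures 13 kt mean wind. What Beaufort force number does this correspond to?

13 kt lies in the Beaufort 4 band (moderate breeze, 11–16 kt).

Beaufort force 4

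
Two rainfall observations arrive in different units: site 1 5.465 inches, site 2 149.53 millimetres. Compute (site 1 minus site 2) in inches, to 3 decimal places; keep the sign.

site 2: 149.53 mm = 5.88701 in.
Difference: 5.46500 − 5.88701 = -0.422 in.

-0.422 in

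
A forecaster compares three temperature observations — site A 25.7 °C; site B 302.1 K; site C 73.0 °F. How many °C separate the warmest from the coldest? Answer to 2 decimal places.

6.17 °C

site B: 302.1 K = 28.950 °C.
site C: 73.0 °F = 22.778 °C.
Spread: 28.950 − 22.778 = 6.172 °C.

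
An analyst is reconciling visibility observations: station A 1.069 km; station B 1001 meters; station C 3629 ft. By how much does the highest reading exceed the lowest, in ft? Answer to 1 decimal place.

344.9 ft

station A: 1.069 km = 3507.218 ft.
station B: 1001 m = 3284.121 ft.
Spread: 3629.000 − 3284.121 = 344.9 ft.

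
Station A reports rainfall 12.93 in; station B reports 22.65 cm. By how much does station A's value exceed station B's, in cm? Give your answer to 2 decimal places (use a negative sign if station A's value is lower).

station A: 12.93 in = 32.8422 cm.
Difference: 32.8422 − 22.6500 = 10.19 cm.

10.19 cm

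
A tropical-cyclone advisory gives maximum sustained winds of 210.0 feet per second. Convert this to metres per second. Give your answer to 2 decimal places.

1 ft/s = 0.3048 m/s, so 210.0 × 0.3048 = 64.01 m/s.

64.01 m/s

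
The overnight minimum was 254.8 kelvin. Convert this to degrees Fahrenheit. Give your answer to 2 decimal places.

First to °C: -18.35 °C.
Then to °F: -1.03 °F.

-1.03 °F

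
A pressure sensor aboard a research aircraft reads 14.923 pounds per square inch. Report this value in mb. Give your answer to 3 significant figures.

1 psi = 68.9476 mb, so 14.923 × 68.9476 = 1030 mb.

1030 mb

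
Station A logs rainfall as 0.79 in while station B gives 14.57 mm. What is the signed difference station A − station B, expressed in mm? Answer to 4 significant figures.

5.496 mm

station A: 0.79 in = 20.06600 mm.
Difference: 20.06600 − 14.57000 = 5.496 mm.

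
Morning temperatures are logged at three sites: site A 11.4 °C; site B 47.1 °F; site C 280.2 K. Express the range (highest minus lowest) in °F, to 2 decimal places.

7.83 °F

site B: 47.1 °F = 8.389 °C.
site C: 280.2 K = 7.050 °C.
Spread: 11.400 − 7.050 = 4.350 °C = 7.83 °F.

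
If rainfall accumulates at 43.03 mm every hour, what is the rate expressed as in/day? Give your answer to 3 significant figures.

40.7 in/day

43.03 mm/hour × 0.0393701 in/mm × 24 hour/day = 40.7 in/day.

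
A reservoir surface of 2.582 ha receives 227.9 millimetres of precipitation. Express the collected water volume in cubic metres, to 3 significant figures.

Area: 2.582 ha = 25820 m².
1 mm over 1 m² is 1 L, so volume = 227.9 × 25820 = 5884378 L = 5880 m³.

5880 cubic metres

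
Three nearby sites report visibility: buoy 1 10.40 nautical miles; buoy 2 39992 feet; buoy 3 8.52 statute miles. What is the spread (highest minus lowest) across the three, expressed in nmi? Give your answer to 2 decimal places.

3.82 nmi

buoy 2: 39992 ft = 6.5818 nmi.
buoy 3: 8.52 SM = 7.4037 nmi.
Spread: 10.4000 − 6.5818 = 3.82 nmi.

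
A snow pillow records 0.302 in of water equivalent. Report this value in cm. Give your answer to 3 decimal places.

1 in = 2.54 cm, so 0.302 × 2.54 = 0.767 cm.

0.767 cm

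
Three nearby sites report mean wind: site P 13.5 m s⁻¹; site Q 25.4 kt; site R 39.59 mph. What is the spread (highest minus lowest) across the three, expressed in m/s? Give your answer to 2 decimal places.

4.63 m/s

site Q: 25.4 kt = 13.0669 m/s.
site R: 39.59 mph = 17.6983 m/s.
Spread: 17.6983 − 13.0669 = 4.63 m/s.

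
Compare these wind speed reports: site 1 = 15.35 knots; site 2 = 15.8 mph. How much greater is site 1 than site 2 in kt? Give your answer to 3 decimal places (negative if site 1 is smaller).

site 2: 15.8 mph = 13.72982 kt.
Difference: 15.35000 − 13.72982 = 1.620 kt.

1.620 kt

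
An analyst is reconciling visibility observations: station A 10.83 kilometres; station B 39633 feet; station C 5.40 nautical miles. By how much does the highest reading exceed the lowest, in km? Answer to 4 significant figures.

2.079 km

station B: 39633 ft = 12.08014 km.
station C: 5.40 nmi = 10.00080 km.
Spread: 12.08014 − 10.00080 = 2.079 km.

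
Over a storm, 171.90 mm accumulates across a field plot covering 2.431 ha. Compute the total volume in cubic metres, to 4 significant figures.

Area: 2.431 ha = 24310 m².
1 mm over 1 m² is 1 L, so volume = 171.9 × 24310 = 4178889 L = 4179 m³.

4179 cubic metres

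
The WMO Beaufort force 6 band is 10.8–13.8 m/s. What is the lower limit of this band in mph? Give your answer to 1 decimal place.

24.2 mph

10.8–13.8 m/s × 2.237 = 24.2–30.9 mph.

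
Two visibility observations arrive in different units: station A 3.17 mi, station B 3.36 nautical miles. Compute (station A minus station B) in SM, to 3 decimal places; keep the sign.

station B: 3.36 nmi = 3.86662 SM.
Difference: 3.17000 − 3.86662 = -0.697 SM.

-0.697 SM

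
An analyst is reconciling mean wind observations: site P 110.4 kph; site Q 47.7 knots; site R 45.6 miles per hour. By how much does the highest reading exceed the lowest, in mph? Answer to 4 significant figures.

23.00 mph

site P: 110.4 km/h = 68.5994 mph.
site Q: 47.7 kt = 54.8922 mph.
Spread: 68.5994 − 45.6000 = 23.00 mph.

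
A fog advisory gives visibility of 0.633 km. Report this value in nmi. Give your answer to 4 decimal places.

0.3418 nmi

1 km = 0.539957 nmi, so 0.633 × 0.539957 = 0.3418 nmi.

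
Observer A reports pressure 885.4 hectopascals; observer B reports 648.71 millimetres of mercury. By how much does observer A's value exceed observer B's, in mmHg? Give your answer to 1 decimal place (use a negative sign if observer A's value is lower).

15.4 mmHg

observer A: 885.4 hPa = 664.105 mmHg.
Difference: 664.105 − 648.710 = 15.4 mmHg.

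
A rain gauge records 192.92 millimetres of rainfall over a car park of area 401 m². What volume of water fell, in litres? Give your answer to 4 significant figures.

77360 litres

1 mm over 1 m² is 1 L, so volume = 192.92 × 401 = 77360.92 L ≈ 77360 L.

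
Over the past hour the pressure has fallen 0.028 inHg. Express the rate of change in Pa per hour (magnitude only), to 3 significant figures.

0.028 inHg / 1 h × 3386.39 Pa/inHg = 94.8 Pa/h.

94.8 Pa per hour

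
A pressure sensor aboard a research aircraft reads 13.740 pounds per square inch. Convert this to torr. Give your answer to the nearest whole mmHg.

711 mmHg

1 psi = 51.7149 mmHg, so 13.740 × 51.7149 = 711 mmHg.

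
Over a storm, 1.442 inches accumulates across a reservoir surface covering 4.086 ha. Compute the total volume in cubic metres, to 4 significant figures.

1497 cubic metres

Depth: 1.442 in × 25.4 = 36.6268 mm.
Area: 4.086 ha = 40860 m².
1 mm over 1 m² is 1 L, so volume = 36.6268 × 40860 = 1496571 L = 1497 m³.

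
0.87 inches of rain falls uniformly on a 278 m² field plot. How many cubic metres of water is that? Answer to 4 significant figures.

6.143 cubic metres

Depth: 0.87 in × 25.4 = 22.098 mm.
1 mm over 1 m² is 1 L, so volume = 22.098 × 278 = 6143.244 L = 6.143 m³.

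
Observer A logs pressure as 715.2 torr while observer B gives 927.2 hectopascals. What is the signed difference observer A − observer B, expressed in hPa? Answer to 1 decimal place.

observer A: 715.2 mmHg = 953.522 hPa.
Difference: 953.522 − 927.200 = 26.3 hPa.

26.3 hPa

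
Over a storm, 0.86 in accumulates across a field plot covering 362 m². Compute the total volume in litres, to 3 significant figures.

7910 litres

Depth: 0.86 in × 25.4 = 21.844 mm.
1 mm over 1 m² is 1 L, so volume = 21.844 × 362 = 7907.528 L ≈ 7910 L.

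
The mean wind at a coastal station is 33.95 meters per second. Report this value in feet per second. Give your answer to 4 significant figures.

111.4 ft/s

1 m/s = 3.28084 ft/s, so 33.95 × 3.28084 = 111.4 ft/s.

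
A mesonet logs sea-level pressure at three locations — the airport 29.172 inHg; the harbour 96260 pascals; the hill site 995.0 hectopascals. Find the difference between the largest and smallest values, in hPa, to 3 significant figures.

the airport: 29.172 inHg = 987.877 hPa.
the harbour: 96260 Pa = 962.600 hPa.
Spread: 995.000 − 962.600 = 32.4 hPa.

32.4 hPa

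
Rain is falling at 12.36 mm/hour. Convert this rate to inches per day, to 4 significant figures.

12.36 mm/hour × 0.0393701 in/mm × 24 hour/day = 11.68 in/day.

11.68 in/day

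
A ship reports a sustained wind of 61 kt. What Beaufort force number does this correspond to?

Beaufort force 11

61 kt lies in the Beaufort 11 band (violent storm, 56–63 kt).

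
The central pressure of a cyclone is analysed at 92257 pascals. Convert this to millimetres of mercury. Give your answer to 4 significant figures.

692.0 mmHg

1 Pa = 0.00750062 mmHg, so 92257 × 0.00750062 = 692.0 mmHg.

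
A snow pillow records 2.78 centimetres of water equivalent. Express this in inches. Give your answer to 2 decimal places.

1 cm = 0.393701 in, so 2.78 × 0.393701 = 1.09 in.

1.09 in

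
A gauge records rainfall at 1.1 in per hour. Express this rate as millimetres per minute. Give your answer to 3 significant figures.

0.466 mm/minute

1.1 in/hour × 25.4 mm/in × 0.0166667 hour/minute = 0.466 mm/minute.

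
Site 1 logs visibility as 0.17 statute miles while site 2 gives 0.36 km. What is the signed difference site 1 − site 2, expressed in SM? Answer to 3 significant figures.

-0.0537 SM

site 2: 0.36 km = 0.223694 SM.
Difference: 0.170000 − 0.223694 = -0.0537 SM.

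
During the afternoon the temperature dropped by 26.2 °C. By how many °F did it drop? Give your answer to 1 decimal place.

47.2 °F

Converting a difference, only the 9/5 scale factor applies: Δ°F = 26.2 × 1.8 = 47.2 °F.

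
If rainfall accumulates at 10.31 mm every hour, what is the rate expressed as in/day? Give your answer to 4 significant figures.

9.742 in/day

10.31 mm/hour × 0.0393701 in/mm × 24 hour/day = 9.742 in/day.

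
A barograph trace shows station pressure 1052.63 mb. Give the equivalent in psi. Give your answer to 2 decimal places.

15.27 psi

1 mb = 0.0145038 psi, so 1052.63 × 0.0145038 = 15.27 psi.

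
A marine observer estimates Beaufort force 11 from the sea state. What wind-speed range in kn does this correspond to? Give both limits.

Beaufort 11 (violent storm) spans 56–63 knots.

56 to 63 kt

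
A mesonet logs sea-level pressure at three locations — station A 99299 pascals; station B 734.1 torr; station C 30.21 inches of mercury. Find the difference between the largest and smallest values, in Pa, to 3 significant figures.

station B: 734.1 mmHg = 97871.96 Pa.
station C: 30.21 inHg = 102302.81 Pa.
Spread: 102302.81 − 97871.96 = 4430 Pa.

4430 Pa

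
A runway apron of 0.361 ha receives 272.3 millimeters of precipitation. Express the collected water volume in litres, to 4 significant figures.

983000 litres

Area: 0.361 ha = 3610 m².
1 mm over 1 m² is 1 L, so volume = 272.3 × 3610 = 983003 L ≈ 983000 L.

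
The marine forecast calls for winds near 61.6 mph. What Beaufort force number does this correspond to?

Beaufort force 10

61.6 mph = 27.5 m/s, which is Beaufort 10 (storm, 24.5–28.4 m/s).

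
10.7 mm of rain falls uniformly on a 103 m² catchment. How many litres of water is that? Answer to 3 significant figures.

1 mm over 1 m² is 1 L, so volume = 10.7 × 103 = 1102.1 L ≈ 1100 L.

1100 litres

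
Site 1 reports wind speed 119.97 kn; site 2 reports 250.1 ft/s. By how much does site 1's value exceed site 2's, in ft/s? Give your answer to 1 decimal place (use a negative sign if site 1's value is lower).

site 1: 119.97 kt = 202.487 ft/s.
Difference: 202.487 − 250.100 = -47.6 ft/s.

-47.6 ft/s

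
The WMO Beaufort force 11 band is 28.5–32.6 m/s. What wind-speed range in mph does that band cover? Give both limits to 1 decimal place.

28.5–32.6 m/s × 2.237 = 63.8–72.9 mph.

63.8 to 72.9 mph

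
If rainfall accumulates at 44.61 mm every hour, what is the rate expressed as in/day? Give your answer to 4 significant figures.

44.61 mm/hour × 0.0393701 in/mm × 24 hour/day = 42.15 in/day.

42.15 in/day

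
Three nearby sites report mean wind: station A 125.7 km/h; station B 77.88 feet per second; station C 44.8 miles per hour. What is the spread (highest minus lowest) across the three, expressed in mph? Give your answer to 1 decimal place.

station A: 125.7 km/h = 78.106 mph.
station B: 77.88 ft/s = 53.100 mph.
Spread: 78.106 − 44.800 = 33.3 mph.

33.3 mph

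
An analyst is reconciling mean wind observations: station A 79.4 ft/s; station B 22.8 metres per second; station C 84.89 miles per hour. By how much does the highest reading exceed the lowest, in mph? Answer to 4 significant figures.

station A: 79.4 ft/s = 54.1364 mph.
station B: 22.8 m/s = 51.0021 mph.
Spread: 84.8900 − 51.0021 = 33.89 mph.

33.89 mph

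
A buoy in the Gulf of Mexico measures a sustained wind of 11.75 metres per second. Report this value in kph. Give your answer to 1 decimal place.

1 m/s = 3.6 km/h, so 11.75 × 3.6 = 42.3 km/h.

42.3 km/h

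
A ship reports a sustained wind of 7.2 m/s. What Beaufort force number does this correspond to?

Beaufort force 4

7.2 m/s lies in the Beaufort 4 band (moderate breeze, 5.5–7.9 m/s).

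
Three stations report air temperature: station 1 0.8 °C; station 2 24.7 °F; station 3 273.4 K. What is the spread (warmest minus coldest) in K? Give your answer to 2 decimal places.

4.86 K

station 2: 24.7 °F = -4.056 °C.
station 3: 273.4 K = 0.250 °C.
Spread: 0.800 − (-4.056) = 4.856 °C.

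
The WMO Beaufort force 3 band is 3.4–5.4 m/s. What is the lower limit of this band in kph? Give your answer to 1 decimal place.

3.4–5.4 m/s × 3.6 = 12.2–19.4 km/h.

12.2 km/h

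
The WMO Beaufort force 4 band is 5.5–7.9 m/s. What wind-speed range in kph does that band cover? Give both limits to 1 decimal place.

5.5–7.9 m/s × 3.6 = 19.8–28.4 km/h.

19.8 to 28.4 km/h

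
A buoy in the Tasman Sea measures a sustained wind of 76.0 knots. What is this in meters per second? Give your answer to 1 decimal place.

1 kt = 0.514444 m/s, so 76.0 × 0.514444 = 39.1 m/s.

39.1 m/s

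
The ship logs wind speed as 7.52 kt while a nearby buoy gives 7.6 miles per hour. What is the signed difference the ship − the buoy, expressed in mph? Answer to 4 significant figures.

the ship: 7.52 kt = 8.65386 mph.
Difference: 8.65386 − 7.60000 = 1.054 mph.

1.054 mph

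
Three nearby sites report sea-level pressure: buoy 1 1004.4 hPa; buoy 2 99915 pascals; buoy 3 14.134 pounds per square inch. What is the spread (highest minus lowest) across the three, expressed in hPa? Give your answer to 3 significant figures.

buoy 2: 99915 Pa = 999.150 hPa.
buoy 3: 14.134 psi = 974.505 hPa.
Spread: 1004.400 − 974.505 = 29.9 hPa.

29.9 hPa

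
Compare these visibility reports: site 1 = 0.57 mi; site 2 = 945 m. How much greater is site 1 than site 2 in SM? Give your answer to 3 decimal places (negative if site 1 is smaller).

-0.017 SM

site 2: 945 m = 0.58720 SM.
Difference: 0.57000 − 0.58720 = -0.017 SM.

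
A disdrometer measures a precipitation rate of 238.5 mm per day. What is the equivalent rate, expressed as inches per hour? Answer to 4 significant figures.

238.5 mm/day × 0.0393701 in/mm × 0.0416667 day/hour = 0.3912 in/hour.

0.3912 in/hour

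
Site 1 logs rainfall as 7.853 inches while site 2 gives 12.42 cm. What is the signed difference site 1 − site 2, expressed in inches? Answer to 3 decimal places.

site 2: 12.42 cm = 4.88976 in.
Difference: 7.85300 − 4.88976 = 2.963 in.

2.963 in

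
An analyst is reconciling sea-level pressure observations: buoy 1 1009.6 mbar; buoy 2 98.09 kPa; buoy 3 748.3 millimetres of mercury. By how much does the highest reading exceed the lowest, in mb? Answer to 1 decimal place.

buoy 2: 98.09 kPa = 980.900 mb.
buoy 3: 748.3 mmHg = 997.651 mb.
Spread: 1009.600 − 980.900 = 28.7 mb.

28.7 mb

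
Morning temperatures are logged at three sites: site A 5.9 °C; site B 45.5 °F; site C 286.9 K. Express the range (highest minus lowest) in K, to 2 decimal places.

site B: 45.5 °F = 7.500 °C.
site C: 286.9 K = 13.750 °C.
Spread: 13.750 − 5.900 = 7.850 °C.

7.85 K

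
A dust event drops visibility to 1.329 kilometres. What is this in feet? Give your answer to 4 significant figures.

4360 ft

1 km = 3280.84 ft, so 1.329 × 3280.84 = 4360 ft.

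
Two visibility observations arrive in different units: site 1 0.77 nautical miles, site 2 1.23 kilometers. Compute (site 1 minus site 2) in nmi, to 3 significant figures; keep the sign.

site 2: 1.23 km = 0.66415 nmi.
Difference: 0.77000 − 0.66415 = 0.106 nmi.

0.106 nmi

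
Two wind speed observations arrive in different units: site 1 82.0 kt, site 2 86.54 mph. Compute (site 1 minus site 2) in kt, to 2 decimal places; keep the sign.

site 2: 86.54 mph = 75.2012 kt.
Difference: 82.0000 − 75.2012 = 6.80 kt.

6.80 kt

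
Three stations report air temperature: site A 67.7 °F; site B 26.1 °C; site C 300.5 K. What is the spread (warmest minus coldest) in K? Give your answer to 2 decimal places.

site A: 67.7 °F = 19.833 °C.
site C: 300.5 K = 27.350 °C.
Spread: 27.350 − 19.833 = 7.517 °C.

7.52 K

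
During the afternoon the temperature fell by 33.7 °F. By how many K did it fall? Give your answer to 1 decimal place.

18.7 K

Converting a difference, only the 9/5 scale factor applies: ΔK = 33.7 × 0.5556 = 18.7 K.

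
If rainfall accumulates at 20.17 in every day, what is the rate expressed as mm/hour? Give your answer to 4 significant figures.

21.35 mm/hour

20.17 in/day × 25.4 mm/in × 0.0416667 day/hour = 21.35 mm/hour.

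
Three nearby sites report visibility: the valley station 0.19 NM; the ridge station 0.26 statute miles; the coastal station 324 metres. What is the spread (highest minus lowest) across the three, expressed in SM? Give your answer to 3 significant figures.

the valley station: 0.19 nmi = 0.218648 SM.
the coastal station: 324 m = 0.201324 SM.
Spread: 0.260000 − 0.201324 = 0.0587 SM.

0.0587 SM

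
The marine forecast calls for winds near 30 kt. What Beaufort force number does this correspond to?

Beaufort force 7

30 kt lies in the Beaufort 7 band (near gale, 28–33 kt).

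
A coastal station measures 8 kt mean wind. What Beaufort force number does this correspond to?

8 kt lies in the Beaufort 3 band (gentle breeze, 7–10 kt).

Beaufort force 3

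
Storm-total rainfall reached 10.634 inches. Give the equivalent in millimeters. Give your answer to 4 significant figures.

1 in = 25.4 mm, so 10.634 × 25.4 = 270.1 mm.

270.1 mm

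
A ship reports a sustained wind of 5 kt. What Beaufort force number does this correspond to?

Beaufort force 2

5 kt lies in the Beaufort 2 band (light breeze, 4–6 kt).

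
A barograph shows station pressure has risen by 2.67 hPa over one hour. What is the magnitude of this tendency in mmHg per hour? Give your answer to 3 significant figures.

2.67 hPa / 1 h × 0.750062 mmHg/hPa = 2.00 mmHg/h.

2.00 mmHg per hour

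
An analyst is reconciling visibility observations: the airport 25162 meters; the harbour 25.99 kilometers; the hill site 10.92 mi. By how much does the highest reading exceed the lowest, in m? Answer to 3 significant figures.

8420 m

the harbour: 25.99 km = 25990.00 m.
the hill site: 10.92 SM = 17574.04 m.
Spread: 25990.00 − 17574.04 = 8420 m.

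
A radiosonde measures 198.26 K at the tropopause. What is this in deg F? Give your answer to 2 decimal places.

-102.80 °F

First to °C: -74.89 °C.
Then to °F: -102.80 °F.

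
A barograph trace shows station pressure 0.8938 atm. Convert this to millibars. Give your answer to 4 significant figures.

1 atm = 1013.25 mb, so 0.8938 × 1013.25 = 905.6 mb.

905.6 mb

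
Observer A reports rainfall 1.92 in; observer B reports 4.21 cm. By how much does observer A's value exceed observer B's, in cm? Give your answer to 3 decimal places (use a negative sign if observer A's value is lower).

0.667 cm

observer A: 1.92 in = 4.87680 cm.
Difference: 4.87680 − 4.21000 = 0.667 cm.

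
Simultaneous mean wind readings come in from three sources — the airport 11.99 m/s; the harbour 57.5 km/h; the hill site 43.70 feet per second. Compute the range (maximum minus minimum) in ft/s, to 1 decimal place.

the airport: 11.99 m/s = 39.337 ft/s.
the harbour: 57.5 km/h = 52.402 ft/s.
Spread: 52.402 − 39.337 = 13.1 ft/s.

13.1 ft/s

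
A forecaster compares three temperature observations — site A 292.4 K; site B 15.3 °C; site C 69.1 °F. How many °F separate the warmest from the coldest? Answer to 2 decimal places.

9.56 °F

site A: 292.4 K = 19.250 °C.
site C: 69.1 °F = 20.611 °C.
Spread: 20.611 − 15.300 = 5.311 °C = 9.56 °F.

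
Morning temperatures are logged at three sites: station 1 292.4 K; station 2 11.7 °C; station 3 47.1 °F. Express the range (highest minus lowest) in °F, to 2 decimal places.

19.55 °F

station 1: 292.4 K = 19.250 °C.
station 3: 47.1 °F = 8.389 °C.
Spread: 19.250 − 8.389 = 10.861 °C = 19.55 °F.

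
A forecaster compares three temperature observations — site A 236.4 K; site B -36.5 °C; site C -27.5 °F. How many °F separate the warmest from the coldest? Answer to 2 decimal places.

6.65 °F

site A: 236.4 K = -36.750 °C.
site C: -27.5 °F = -33.056 °C.
Spread: (-33.056) − (-36.750) = 3.694 °C = 6.65 °F.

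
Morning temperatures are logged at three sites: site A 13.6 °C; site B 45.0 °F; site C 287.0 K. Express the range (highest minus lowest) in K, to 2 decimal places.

site B: 45.0 °F = 7.222 °C.
site C: 287.0 K = 13.850 °C.
Spread: 13.850 − 7.222 = 6.628 °C.

6.63 K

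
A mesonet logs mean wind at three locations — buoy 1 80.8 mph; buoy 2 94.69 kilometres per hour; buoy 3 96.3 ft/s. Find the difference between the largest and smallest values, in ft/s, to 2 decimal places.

32.21 ft/s

buoy 1: 80.8 mph = 118.5067 ft/s.
buoy 2: 94.69 km/h = 86.2952 ft/s.
Spread: 118.5067 − 86.2952 = 32.21 ft/s.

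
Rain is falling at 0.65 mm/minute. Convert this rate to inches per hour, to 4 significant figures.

0.65 mm/minute × 0.0393701 in/mm × 60 minute/hour = 1.535 in/hour.

1.535 in/hour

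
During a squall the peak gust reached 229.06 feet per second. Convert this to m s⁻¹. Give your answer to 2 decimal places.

1 ft/s = 0.3048 m/s, so 229.06 × 0.3048 = 69.82 m/s.

69.82 m/s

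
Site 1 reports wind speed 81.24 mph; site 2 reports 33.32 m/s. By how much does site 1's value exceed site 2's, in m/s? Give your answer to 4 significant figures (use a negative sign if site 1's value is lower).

site 1: 81.24 mph = 36.31753 m/s.
Difference: 36.31753 − 33.32000 = 2.998 m/s.

2.998 m/s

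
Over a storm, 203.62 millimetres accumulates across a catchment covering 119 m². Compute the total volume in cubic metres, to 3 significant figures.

24.2 cubic metres

1 mm over 1 m² is 1 L, so volume = 203.62 × 119 = 24230.78 L = 24.2 m³.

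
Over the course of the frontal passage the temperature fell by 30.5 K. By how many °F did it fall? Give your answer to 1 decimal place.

A change of 1 °C equals a change of 1.8 °F: Δ°F = 30.5 × 1.8 = 54.9 °F.

54.9 °F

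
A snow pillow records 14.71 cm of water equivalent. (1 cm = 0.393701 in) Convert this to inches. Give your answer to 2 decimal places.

5.79 in

1 cm = 0.393701 in, so 14.71 × 0.393701 = 5.79 in.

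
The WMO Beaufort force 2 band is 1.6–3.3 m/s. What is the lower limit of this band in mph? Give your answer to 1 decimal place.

1.6–3.3 m/s × 2.237 = 3.6–7.4 mph.

3.6 mph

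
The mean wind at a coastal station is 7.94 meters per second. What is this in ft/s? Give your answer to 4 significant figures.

1 m/s = 3.28084 ft/s, so 7.94 × 3.28084 = 26.05 ft/s.

26.05 ft/s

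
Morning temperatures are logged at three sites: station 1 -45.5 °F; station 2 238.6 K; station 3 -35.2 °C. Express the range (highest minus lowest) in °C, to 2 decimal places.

station 1: -45.5 °F = -43.056 °C.
station 2: 238.6 K = -34.550 °C.
Spread: (-34.550) − (-43.056) = 8.506 °C.

8.51 °C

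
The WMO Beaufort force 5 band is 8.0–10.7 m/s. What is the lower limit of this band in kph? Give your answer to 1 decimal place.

28.8 km/h

8.0–10.7 m/s × 3.6 = 28.8–38.5 km/h.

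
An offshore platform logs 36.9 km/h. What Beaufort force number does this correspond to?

36.9 km/h = 10.2 m/s, which is Beaufort 5 (fresh breeze, 8.0–10.7 m/s).

Beaufort force 5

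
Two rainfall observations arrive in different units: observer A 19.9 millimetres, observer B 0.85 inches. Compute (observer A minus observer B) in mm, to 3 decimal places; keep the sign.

-1.690 mm

observer B: 0.85 in = 21.59000 mm.
Difference: 19.90000 − 21.59000 = -1.690 mm.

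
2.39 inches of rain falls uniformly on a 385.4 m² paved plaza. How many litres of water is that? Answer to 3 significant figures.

23400 litres

Depth: 2.39 in × 25.4 = 60.706 mm.
1 mm over 1 m² is 1 L, so volume = 60.706 × 385.4 = 23396.092 L ≈ 23400 L.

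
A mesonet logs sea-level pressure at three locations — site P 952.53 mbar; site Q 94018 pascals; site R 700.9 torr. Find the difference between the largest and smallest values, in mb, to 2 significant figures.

site Q: 94018 Pa = 940.18 mb.
site R: 700.9 mmHg = 934.46 mb.
Spread: 952.53 − 934.46 = 18 mb.

18 mb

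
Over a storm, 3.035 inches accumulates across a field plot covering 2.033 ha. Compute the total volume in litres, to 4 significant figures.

Depth: 3.035 in × 25.4 = 77.089 mm.
Area: 2.033 ha = 20330 m².
1 mm over 1 m² is 1 L, so volume = 77.089 × 20330 = 1567219.4 L ≈ 1567000 L.

1567000 litres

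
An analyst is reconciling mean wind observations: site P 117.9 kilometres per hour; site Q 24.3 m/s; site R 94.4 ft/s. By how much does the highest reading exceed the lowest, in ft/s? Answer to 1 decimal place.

site P: 117.9 km/h = 107.448 ft/s.
site Q: 24.3 m/s = 79.724 ft/s.
Spread: 107.448 − 79.724 = 27.7 ft/s.

27.7 ft/s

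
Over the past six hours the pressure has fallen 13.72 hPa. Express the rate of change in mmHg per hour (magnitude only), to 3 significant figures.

13.72 hPa / 6 h × 0.750062 mmHg/hPa = 1.72 mmHg/h.

1.72 mmHg per hour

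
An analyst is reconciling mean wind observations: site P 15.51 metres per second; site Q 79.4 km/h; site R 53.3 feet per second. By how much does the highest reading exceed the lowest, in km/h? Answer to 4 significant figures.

23.56 km/h

site P: 15.51 m/s = 55.8360 km/h.
site R: 53.3 ft/s = 58.4850 km/h.
Spread: 79.4000 − 55.8360 = 23.56 km/h.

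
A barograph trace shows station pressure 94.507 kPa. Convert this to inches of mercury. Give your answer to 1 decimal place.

27.9 inHg

1 kPa = 0.2953 inHg, so 94.507 × 0.2953 = 27.9 inHg.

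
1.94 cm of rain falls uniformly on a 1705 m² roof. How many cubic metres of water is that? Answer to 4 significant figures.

Depth: 1.94 cm × 10 = 19.4 mm.
1 mm over 1 m² is 1 L, so volume = 19.4 × 1705 = 33077 L = 33.08 m³.

33.08 cubic metres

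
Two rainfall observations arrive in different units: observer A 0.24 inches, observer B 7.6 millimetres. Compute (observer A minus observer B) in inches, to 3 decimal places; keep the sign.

observer B: 7.6 mm = 0.29921 in.
Difference: 0.24000 − 0.29921 = -0.059 in.

-0.059 in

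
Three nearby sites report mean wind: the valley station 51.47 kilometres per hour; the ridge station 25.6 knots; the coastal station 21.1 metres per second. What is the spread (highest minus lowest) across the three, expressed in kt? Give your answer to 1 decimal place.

15.4 kt

the valley station: 51.47 km/h = 27.792 kt.
the coastal station: 21.1 m/s = 41.015 kt.
Spread: 41.015 − 25.600 = 15.4 kt.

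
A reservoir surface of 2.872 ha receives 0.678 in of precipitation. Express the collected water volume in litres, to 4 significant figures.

Depth: 0.678 in × 25.4 = 17.2212 mm.
Area: 2.872 ha = 28720 m².
1 mm over 1 m² is 1 L, so volume = 17.2212 × 28720 = 494592.86 L ≈ 494600 L.

494600 litres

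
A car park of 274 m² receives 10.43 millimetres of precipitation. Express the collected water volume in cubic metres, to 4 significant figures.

2.858 cubic metres

1 mm over 1 m² is 1 L, so volume = 10.43 × 274 = 2857.82 L = 2.858 m³.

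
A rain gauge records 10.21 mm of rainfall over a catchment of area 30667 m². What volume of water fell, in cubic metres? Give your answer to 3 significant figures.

1 mm over 1 m² is 1 L, so volume = 10.21 × 30667 = 313110.07 L = 313 m³.

313 cubic metres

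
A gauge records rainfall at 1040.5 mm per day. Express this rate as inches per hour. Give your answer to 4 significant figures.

1040.5 mm/day × 0.0393701 in/mm × 0.0416667 day/hour = 1.707 in/hour.

1.707 in/hour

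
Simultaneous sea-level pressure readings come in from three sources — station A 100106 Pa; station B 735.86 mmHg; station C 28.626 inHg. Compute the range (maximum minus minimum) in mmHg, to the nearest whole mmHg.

station A: 100106 Pa = 750.86 mmHg.
station C: 28.626 inHg = 727.10 mmHg.
Spread: 750.86 − 727.10 = 24 mmHg.

24 mmHg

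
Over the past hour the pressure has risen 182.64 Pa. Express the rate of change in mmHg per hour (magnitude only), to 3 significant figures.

182.64 Pa / 1 h × 0.00750062 mmHg/Pa = 1.37 mmHg/h.

1.37 mmHg per hour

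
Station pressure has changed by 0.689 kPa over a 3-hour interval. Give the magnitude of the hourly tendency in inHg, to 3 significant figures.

0.0678 inHg per hour

0.689 kPa / 3 h × 0.2953 inHg/kPa = 0.0678 inHg/h.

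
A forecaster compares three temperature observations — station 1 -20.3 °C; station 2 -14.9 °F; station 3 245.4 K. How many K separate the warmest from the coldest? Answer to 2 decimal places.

station 2: -14.9 °F = -26.056 °C.
station 3: 245.4 K = -27.750 °C.
Spread: (-20.300) − (-27.750) = 7.450 °C.

7.45 K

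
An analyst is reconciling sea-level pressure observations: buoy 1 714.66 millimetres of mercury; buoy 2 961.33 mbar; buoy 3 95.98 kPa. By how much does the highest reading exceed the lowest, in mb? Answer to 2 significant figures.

buoy 1: 714.66 mmHg = 952.802 mb.
buoy 3: 95.98 kPa = 959.800 mb.
Spread: 961.330 − 952.802 = 8.5 mb.

8.5 mb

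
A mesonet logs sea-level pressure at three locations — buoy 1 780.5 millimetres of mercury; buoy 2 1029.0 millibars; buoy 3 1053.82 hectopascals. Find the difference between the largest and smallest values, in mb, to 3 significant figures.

buoy 1: 780.5 mmHg = 1040.581 mb.
buoy 3: 1053.82 hPa = 1053.820 mb.
Spread: 1053.820 − 1029.000 = 24.8 mb.

24.8 mb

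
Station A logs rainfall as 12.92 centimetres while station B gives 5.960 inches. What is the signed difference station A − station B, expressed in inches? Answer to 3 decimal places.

-0.873 in

station A: 12.92 cm = 5.08661 in.
Difference: 5.08661 − 5.96000 = -0.873 in.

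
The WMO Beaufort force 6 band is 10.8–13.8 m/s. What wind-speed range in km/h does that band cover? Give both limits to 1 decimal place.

10.8–13.8 m/s × 3.6 = 38.9–49.7 km/h.

38.9 to 49.7 km/h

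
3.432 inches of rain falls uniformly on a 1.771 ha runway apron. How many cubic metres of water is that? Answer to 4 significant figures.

Depth: 3.432 in × 25.4 = 87.1728 mm.
Area: 1.771 ha = 17710 m².
1 mm over 1 m² is 1 L, so volume = 87.1728 × 17710 = 1543830.3 L = 1544 m³.

1544 cubic metres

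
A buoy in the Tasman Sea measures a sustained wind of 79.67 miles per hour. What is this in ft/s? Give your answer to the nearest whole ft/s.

117 ft/s

1 mph = 1.46667 ft/s, so 79.67 × 1.46667 = 117 ft/s.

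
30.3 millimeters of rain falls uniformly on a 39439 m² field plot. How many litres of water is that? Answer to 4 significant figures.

1 mm over 1 m² is 1 L, so volume = 30.3 × 39439 = 1195001.7 L ≈ 1195000 L.

1195000 litres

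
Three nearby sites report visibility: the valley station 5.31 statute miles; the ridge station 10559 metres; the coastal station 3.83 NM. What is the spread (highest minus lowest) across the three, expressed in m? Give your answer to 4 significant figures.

3466 m

the valley station: 5.31 SM = 8545.62 m.
the coastal station: 3.83 nmi = 7093.16 m.
Spread: 10559.00 − 7093.16 = 3466 m.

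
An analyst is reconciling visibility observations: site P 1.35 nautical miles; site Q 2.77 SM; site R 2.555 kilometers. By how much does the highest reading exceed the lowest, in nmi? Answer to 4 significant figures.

site Q: 2.77 SM = 2.40706 nmi.
site R: 2.555 km = 1.37959 nmi.
Spread: 2.40706 − 1.35000 = 1.057 nmi.

1.057 nmi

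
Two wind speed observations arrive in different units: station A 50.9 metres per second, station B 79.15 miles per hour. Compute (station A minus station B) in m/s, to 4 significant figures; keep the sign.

station B: 79.15 mph = 35.3832 m/s.
Difference: 50.9000 − 35.3832 = 15.52 m/s.

15.52 m/s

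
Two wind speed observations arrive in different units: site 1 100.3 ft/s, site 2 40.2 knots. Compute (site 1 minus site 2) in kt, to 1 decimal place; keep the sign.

site 1: 100.3 ft/s = 59.426 kt.
Difference: 59.426 − 40.200 = 19.2 kt.

19.2 kt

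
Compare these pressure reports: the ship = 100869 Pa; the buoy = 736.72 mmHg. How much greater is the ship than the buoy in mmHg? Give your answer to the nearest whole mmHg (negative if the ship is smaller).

the ship: 100869 Pa = 756.58 mmHg.
Difference: 756.58 − 736.72 = 20 mmHg.

20 mmHg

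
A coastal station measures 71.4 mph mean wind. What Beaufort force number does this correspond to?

71.4 mph = 31.9 m/s, which is Beaufort 11 (violent storm, 28.5–32.6 m/s).

Beaufort force 11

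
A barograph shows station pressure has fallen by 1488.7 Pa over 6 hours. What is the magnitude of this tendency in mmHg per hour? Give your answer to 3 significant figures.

1.86 mmHg per hour

1488.7 Pa / 6 h × 0.00750062 mmHg/Pa = 1.86 mmHg/h.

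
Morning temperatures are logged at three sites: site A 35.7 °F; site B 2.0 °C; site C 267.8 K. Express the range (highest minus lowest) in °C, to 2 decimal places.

7.41 °C

site A: 35.7 °F = 2.056 °C.
site C: 267.8 K = -5.350 °C.
Spread: 2.056 − (-5.350) = 7.406 °C.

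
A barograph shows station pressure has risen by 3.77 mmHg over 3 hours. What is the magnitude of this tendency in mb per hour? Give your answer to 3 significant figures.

1.68 mb per hour

3.77 mmHg / 3 h × 1.33322 mb/mmHg = 1.68 mb/h.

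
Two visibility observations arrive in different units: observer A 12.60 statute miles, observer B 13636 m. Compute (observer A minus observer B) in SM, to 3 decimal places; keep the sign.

observer B: 13636 m = 8.47302 SM.
Difference: 12.60000 − 8.47302 = 4.127 SM.

4.127 SM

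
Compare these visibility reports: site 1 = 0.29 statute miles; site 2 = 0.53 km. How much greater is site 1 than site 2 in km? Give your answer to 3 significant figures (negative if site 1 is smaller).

site 1: 0.29 SM = 0.466710 km.
Difference: 0.466710 − 0.530000 = -0.0633 km.

-0.0633 km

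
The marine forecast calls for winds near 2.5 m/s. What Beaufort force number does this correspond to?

Beaufort force 2

2.5 m/s lies in the Beaufort 2 band (light breeze, 1.6–3.3 m/s).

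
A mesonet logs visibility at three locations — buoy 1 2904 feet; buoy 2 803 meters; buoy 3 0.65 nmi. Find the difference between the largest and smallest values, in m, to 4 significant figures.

buoy 1: 2904 ft = 885.139 m.
buoy 3: 0.65 nmi = 1203.800 m.
Spread: 1203.800 − 803.000 = 400.8 m.

400.8 m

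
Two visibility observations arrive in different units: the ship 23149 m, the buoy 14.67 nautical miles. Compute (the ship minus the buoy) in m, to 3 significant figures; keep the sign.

the buoy: 14.67 nmi = 27168.84 m.
Difference: 23149.00 − 27168.84 = -4020 m.

-4020 m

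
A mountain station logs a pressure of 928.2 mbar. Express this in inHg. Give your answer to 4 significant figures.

1 mb = 0.02953 inHg, so 928.2 × 0.02953 = 27.41 inHg.

27.41 inHg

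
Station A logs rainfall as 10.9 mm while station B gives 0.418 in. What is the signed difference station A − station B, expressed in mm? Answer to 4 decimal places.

station B: 0.418 in = 10.617200 mm.
Difference: 10.900000 − 10.617200 = 0.2828 mm.

0.2828 mm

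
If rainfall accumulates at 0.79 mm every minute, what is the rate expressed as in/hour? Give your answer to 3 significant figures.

0.79 mm/minute × 0.0393701 in/mm × 60 minute/hour = 1.87 in/hour.

1.87 in/hour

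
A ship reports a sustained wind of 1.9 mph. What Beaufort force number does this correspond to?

1.9 mph = 0.8 m/s, which is Beaufort 1 (light air, 0.3–1.5 m/s).

Beaufort force 1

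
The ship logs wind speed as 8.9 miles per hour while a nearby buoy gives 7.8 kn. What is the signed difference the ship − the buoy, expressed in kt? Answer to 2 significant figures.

-0.066 kt

the ship: 8.9 mph = 7.73389 kt.
Difference: 7.73389 − 7.80000 = -0.066 kt.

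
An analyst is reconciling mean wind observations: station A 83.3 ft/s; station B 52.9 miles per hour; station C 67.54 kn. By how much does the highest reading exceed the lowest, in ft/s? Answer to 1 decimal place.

36.4 ft/s

station B: 52.9 mph = 77.587 ft/s.
station C: 67.54 kt = 113.995 ft/s.
Spread: 113.995 − 77.587 = 36.4 ft/s.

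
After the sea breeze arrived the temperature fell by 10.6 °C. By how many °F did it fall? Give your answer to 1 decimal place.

For a temperature change the 32° offset cancels: Δ°F = 10.6 × 1.8 = 19.1 °F.

19.1 °F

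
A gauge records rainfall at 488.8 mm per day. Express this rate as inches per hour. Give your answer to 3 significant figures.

0.802 in/hour

488.8 mm/day × 0.0393701 in/mm × 0.0416667 day/hour = 0.802 in/hour.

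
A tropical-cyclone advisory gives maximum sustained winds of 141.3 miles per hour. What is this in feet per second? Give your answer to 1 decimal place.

1 mph = 1.46667 ft/s, so 141.3 × 1.46667 = 207.2 ft/s.

207.2 ft/s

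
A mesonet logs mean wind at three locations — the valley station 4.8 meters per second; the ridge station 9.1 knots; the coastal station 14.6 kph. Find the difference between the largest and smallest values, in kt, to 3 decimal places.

1.447 kt

the valley station: 4.8 m/s = 9.33045 kt.
the coastal station: 14.6 km/h = 7.88337 kt.
Spread: 9.33045 − 7.88337 = 1.447 kt.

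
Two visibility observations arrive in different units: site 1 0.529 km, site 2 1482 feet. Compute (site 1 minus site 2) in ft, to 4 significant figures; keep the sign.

253.6 ft

site 1: 0.529 km = 1735.564 ft.
Difference: 1735.564 − 1482.000 = 253.6 ft.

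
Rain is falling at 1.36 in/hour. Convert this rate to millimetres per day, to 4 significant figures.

829.1 mm/day

1.36 in/hour × 25.4 mm/in × 24 hour/day = 829.1 mm/day.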